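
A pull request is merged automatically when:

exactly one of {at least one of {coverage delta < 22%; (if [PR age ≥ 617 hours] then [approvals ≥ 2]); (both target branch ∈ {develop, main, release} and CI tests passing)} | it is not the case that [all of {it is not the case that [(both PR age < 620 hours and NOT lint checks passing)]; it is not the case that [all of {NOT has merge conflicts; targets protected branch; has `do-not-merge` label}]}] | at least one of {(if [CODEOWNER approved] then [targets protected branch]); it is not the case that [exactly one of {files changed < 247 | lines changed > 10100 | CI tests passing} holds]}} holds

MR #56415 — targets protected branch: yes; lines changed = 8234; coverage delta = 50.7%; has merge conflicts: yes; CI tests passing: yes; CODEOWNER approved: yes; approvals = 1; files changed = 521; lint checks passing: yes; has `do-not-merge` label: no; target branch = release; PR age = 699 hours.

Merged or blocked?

Blocked

Atomic conditions:
  coverage delta < 22%: 50.7 < 22 is false
  PR age ≥ 617 hours: 699 ≥ 617 is true
  approvals ≥ 2: 1 ≥ 2 is false
  target branch ∈ {develop, main, release}: release is in the set → true
  CI tests passing: yes → true
  PR age < 620 hours: 699 < 620 is false
  NOT lint checks passing: yes → false
  NOT has merge conflicts: yes → false
  targets protected branch: yes → true
  has `do-not-merge` label: no → false
  CODEOWNER approved: yes → true
  files changed < 247: 521 < 247 is false
  lines changed > 10100: 8234 > 10100 is false
Combine:
[1.2] true → false = false
[1.3] true AND true = true
[1] false OR false OR true = true
[2.1.1.1] false AND false = false
[2.1.1] NOT false = true
[2.1.2.1] false AND true AND false = false
[2.1.2] NOT false = true
[2.1] true AND true = true
[2] NOT true = false
[3.1] true → true = true
[3.2.1] exactly-one(false, false, true) = true
[3.2] NOT true = false
[3] true OR false = true
[root] exactly-one(true, false, true) = false
Overall: false → blocked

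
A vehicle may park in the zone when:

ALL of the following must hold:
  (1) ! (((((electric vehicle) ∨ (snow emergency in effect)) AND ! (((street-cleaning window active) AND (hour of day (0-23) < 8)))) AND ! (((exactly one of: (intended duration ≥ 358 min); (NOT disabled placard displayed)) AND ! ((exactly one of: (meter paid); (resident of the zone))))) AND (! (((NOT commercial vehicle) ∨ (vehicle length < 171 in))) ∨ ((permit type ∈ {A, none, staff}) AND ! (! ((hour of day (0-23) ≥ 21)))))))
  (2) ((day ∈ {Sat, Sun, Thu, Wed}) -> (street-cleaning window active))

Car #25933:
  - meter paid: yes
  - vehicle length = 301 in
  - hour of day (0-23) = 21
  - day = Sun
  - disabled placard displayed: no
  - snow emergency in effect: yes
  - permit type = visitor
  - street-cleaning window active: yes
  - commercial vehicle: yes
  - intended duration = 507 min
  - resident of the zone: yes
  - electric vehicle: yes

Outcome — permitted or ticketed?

Ticketed

Atomic conditions:
  electric vehicle: yes → true
  snow emergency in effect: yes → true
  street-cleaning window active: yes → true
  hour of day (0-23) < 8: 21 < 8 is false
  intended duration ≥ 358 min: 507 ≥ 358 is true
  NOT disabled placard displayed: no → true
  meter paid: yes → true
  resident of the zone: yes → true
  NOT commercial vehicle: yes → false
  vehicle length < 171 in: 301 < 171 is false
  permit type ∈ {A, none, staff}: visitor is not in the set → false
  hour of day (0-23) ≥ 21: 21 ≥ 21 is true
  day ∈ {Sat, Sun, Thu, Wed}: Sun is in the set → true
Combine:
[1.1.1.1] true OR true = true
[1.1.1.2.1] true AND false = false
[1.1.1.2] NOT false = true
[1.1.1] true AND true = true
[1.1.2.1.1] exactly-one(true, true) = false
[1.1.2.1.2.1] exactly-one(true, true) = false
[1.1.2.1.2] NOT false = true
[1.1.2.1] false AND true = false
[1.1.2] NOT false = true
[1.1.3.1.1] false OR false = false
[1.1.3.1] NOT false = true
[1.1.3.2.2.1] NOT true = false
[1.1.3.2.2] NOT false = true
[1.1.3.2] false AND true = false
[1.1.3] true OR false = true
[1.1] true AND true AND true = true
[1] NOT true = false
[2] true → true = true
[root] false AND true = false
Overall: false → ticketed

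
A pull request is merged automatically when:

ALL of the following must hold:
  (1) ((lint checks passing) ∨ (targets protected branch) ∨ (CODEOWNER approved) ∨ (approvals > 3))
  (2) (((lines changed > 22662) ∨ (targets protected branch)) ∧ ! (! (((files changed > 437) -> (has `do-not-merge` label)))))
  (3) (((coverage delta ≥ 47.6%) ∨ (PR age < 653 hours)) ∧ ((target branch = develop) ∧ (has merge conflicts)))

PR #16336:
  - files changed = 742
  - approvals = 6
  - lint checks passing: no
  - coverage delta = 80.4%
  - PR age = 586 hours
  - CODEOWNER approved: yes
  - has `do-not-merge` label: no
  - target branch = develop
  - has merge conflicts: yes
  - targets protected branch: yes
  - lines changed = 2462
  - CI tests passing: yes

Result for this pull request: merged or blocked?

Atomic conditions:
  lint checks passing: no → false
  targets protected branch: yes → true
  CODEOWNER approved: yes → true
  approvals > 3: 6 > 3 is true
  lines changed > 22662: 2462 > 22662 is false
  files changed > 437: 742 > 437 is true
  has `do-not-merge` label: no → false
  coverage delta ≥ 47.6%: 80.4 ≥ 47.6 is true
  PR age < 653 hours: 586 < 653 is true
  target branch = develop: develop == develop is true
  has merge conflicts: yes → true
Combine:
[1] false OR true OR true OR true = true
[2.1] false OR true = true
[2.2.1.1] true → false = false
[2.2.1] NOT false = true
[2.2] NOT true = false
[2] true AND false = false
[3.1] true OR true = true
[3.2] true AND true = true
[3] true AND true = true
[root] true AND false AND true = false
Overall: false → blocked

Blocked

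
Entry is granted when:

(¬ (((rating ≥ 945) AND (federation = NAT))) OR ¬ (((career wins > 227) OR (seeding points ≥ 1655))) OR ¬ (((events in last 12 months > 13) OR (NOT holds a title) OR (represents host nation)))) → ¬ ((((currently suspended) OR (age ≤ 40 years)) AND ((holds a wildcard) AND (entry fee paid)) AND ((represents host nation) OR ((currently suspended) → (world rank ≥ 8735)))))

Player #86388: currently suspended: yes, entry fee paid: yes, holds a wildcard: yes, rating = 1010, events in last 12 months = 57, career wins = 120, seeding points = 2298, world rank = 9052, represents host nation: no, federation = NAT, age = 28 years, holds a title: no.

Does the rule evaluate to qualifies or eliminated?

Qualifies

Atomic conditions:
  rating ≥ 945: 1010 ≥ 945 is true
  federation = NAT: NAT == NAT is true
  career wins > 227: 120 > 227 is false
  seeding points ≥ 1655: 2298 ≥ 1655 is true
  events in last 12 months > 13: 57 > 13 is true
  NOT holds a title: no → true
  represents host nation: no → false
  currently suspended: yes → true
  age ≤ 40 years: 28 ≤ 40 is true
  holds a wildcard: yes → true
  entry fee paid: yes → true
  world rank ≥ 8735: 9052 ≥ 8735 is true
Combine:
[1.1.1] true AND true = true
[1.1] NOT true = false
[1.2.1] false OR true = true
[1.2] NOT true = false
[1.3.1] true OR true OR false = true
[1.3] NOT true = false
[1] false OR false OR false = false
[2.1.1] true OR true = true
[2.1.2] true AND true = true
[2.1.3.2] true → true = true
[2.1.3] false OR true = true
[2.1] true AND true AND true = true
[2] NOT true = false
[root] false → false (antecedent false ⇒ implication holds) = true
Overall: true → qualifies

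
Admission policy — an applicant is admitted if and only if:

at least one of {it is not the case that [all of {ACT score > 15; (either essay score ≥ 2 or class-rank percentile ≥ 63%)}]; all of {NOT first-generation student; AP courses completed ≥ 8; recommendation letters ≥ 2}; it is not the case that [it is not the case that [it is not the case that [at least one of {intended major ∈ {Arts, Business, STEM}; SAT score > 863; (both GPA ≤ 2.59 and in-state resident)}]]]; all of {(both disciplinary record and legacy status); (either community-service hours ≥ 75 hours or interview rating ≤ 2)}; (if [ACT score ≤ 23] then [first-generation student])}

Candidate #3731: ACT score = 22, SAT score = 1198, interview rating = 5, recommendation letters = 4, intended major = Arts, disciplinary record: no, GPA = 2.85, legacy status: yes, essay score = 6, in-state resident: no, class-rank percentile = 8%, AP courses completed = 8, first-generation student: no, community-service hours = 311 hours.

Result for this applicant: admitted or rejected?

Admitted

Atomic conditions:
  ACT score > 15: 22 > 15 is true
  essay score ≥ 2: 6 ≥ 2 is true
  class-rank percentile ≥ 63%: 8 ≥ 63 is false
  NOT first-generation student: no → true
  AP courses completed ≥ 8: 8 ≥ 8 is true
  recommendation letters ≥ 2: 4 ≥ 2 is true
  intended major ∈ {Arts, Business, STEM}: Arts is in the set → true
  SAT score > 863: 1198 > 863 is true
  GPA ≤ 2.59: 2.85 ≤ 2.59 is false
  in-state resident: no → false
  disciplinary record: no → false
  legacy status: yes → true
  community-service hours ≥ 75 hours: 311 ≥ 75 is true
  interview rating ≤ 2: 5 ≤ 2 is false
  ACT score ≤ 23: 22 ≤ 23 is true
  first-generation student: no → false
Combine:
[1.1.2] true OR false = true
[1.1] true AND true = true
[1] NOT true = false
[2] true AND true AND true = true
[3.1.1.1.3] false AND false = false
[3.1.1.1] true OR true OR false = true
[3.1.1] NOT true = false
[3.1] NOT false = true
[3] NOT true = false
[4.1] false AND true = false
[4.2] true OR false = true
[4] false AND true = false
[5] true → false = false
[root] false OR true OR false OR false OR false = true
Overall: true → admitted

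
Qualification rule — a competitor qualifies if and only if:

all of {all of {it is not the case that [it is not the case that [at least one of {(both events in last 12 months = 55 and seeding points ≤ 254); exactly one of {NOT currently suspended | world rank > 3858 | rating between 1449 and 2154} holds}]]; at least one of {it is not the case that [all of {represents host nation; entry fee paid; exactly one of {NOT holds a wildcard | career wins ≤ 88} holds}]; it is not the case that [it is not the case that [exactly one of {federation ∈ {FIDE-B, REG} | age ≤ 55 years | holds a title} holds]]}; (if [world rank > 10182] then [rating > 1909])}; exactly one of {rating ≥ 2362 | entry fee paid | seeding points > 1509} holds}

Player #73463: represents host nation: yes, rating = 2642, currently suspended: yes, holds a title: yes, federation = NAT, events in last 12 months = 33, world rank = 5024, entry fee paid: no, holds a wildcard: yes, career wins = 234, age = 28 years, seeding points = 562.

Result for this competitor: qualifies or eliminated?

Atomic conditions:
  events in last 12 months = 55: 33 == 55 is false
  seeding points ≤ 254: 562 ≤ 254 is false
  NOT currently suspended: yes → false
  world rank > 3858: 5024 > 3858 is true
  rating between 1449 and 2154: 2642 in [1449, 2154] is false
  represents host nation: yes → true
  entry fee paid: no → false
  NOT holds a wildcard: yes → false
  career wins ≤ 88: 234 ≤ 88 is false
  federation ∈ {FIDE-B, REG}: NAT is not in the set → false
  age ≤ 55 years: 28 ≤ 55 is true
  holds a title: yes → true
  world rank > 10182: 5024 > 10182 is false
  rating > 1909: 2642 > 1909 is true
  rating ≥ 2362: 2642 ≥ 2362 is true
  seeding points > 1509: 562 > 1509 is false
Combine:
[1.1.1.1.1] false AND false = false
[1.1.1.1.2] exactly-one(false, true, false) = true
[1.1.1.1] false OR true = true
[1.1.1] NOT true = false
[1.1] NOT false = true
[1.2.1.1.3] exactly-one(false, false) = false
[1.2.1.1] true AND false AND false = false
[1.2.1] NOT false = true
[1.2.2.1.1] exactly-one(false, true, true) = false
[1.2.2.1] NOT false = true
[1.2.2] NOT true = false
[1.2] true OR false = true
[1.3] false → true (antecedent false ⇒ implication holds) = true
[1] true AND true AND true = true
[2] exactly-one(true, false, false) = true
[root] true AND true = true
Overall: true → qualifies

Qualifies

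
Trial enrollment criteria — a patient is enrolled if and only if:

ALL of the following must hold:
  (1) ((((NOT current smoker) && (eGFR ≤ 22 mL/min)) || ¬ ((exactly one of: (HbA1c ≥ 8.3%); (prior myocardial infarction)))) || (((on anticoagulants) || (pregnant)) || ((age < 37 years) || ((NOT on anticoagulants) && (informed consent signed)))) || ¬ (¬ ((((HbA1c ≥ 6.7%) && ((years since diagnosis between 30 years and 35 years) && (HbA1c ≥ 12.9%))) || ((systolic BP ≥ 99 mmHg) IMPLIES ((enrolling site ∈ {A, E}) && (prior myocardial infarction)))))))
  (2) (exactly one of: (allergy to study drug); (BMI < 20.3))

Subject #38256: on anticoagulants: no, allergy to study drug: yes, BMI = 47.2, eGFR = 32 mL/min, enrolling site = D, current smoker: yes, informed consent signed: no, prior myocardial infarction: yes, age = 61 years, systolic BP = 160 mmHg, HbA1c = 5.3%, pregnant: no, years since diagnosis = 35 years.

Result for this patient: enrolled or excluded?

Atomic conditions:
  NOT current smoker: yes → false
  eGFR ≤ 22 mL/min: 32 ≤ 22 is false
  HbA1c ≥ 8.3%: 5.3 ≥ 8.3 is false
  prior myocardial infarction: yes → true
  on anticoagulants: no → false
  pregnant: no → false
  age < 37 years: 61 < 37 is false
  NOT on anticoagulants: no → true
  informed consent signed: no → false
  HbA1c ≥ 6.7%: 5.3 ≥ 6.7 is false
  years since diagnosis between 30 years and 35 years: 35 in [30, 35] is true
  HbA1c ≥ 12.9%: 5.3 ≥ 12.9 is false
  systolic BP ≥ 99 mmHg: 160 ≥ 99 is true
  enrolling site ∈ {A, E}: D is not in the set → false
  allergy to study drug: yes → true
  BMI < 20.3: 47.2 < 20.3 is false
Combine:
[1.1.1] false AND false = false
[1.1.2.1] exactly-one(false, true) = true
[1.1.2] NOT true = false
[1.1] false OR false = false
[1.2.1] false OR false = false
[1.2.2.2] true AND false = false
[1.2.2] false OR false = false
[1.2] false OR false = false
[1.3.1.1.1.2] true AND false = false
[1.3.1.1.1] false AND false = false
[1.3.1.1.2.2] false AND true = false
[1.3.1.1.2] true → false = false
[1.3.1.1] false OR false = false
[1.3.1] NOT false = true
[1.3] NOT true = false
[1] false OR false OR false = false
[2] exactly-one(true, false) = true
[root] false AND true = false
Overall: false → excluded

Excluded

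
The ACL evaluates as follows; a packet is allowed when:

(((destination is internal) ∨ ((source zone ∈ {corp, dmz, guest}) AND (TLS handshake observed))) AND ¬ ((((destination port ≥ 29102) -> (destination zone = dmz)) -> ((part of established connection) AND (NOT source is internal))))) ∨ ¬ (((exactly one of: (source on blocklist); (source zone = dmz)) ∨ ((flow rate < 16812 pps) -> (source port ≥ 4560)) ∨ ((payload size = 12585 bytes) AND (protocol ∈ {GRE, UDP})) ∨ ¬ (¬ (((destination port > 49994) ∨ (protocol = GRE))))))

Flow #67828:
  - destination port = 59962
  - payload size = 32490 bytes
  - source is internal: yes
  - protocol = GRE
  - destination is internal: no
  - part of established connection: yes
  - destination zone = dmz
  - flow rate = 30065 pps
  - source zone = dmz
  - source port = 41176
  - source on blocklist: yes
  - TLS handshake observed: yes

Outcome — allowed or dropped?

Allowed

Atomic conditions:
  destination is internal: no → false
  source zone ∈ {corp, dmz, guest}: dmz is in the set → true
  TLS handshake observed: yes → true
  destination port ≥ 29102: 59962 ≥ 29102 is true
  destination zone = dmz: dmz == dmz is true
  part of established connection: yes → true
  NOT source is internal: yes → false
  source on blocklist: yes → true
  source zone = dmz: dmz == dmz is true
  flow rate < 16812 pps: 30065 < 16812 is false
  source port ≥ 4560: 41176 ≥ 4560 is true
  payload size = 12585 bytes: 32490 == 12585 is false
  protocol ∈ {GRE, UDP}: GRE is in the set → true
  destination port > 49994: 59962 > 49994 is true
  protocol = GRE: GRE == GRE is true
Combine:
[1.1.2] true AND true = true
[1.1] false OR true = true
[1.2.1.1] true → true = true
[1.2.1.2] true AND false = false
[1.2.1] true → false = false
[1.2] NOT false = true
[1] true AND true = true
[2.1.1] exactly-one(true, true) = false
[2.1.2] false → true (antecedent false ⇒ implication holds) = true
[2.1.3] false AND true = false
[2.1.4.1.1] true OR true = true
[2.1.4.1] NOT true = false
[2.1.4] NOT false = true
[2.1] false OR true OR false OR true = true
[2] NOT true = false
[root] true OR false = true
Overall: true → allowed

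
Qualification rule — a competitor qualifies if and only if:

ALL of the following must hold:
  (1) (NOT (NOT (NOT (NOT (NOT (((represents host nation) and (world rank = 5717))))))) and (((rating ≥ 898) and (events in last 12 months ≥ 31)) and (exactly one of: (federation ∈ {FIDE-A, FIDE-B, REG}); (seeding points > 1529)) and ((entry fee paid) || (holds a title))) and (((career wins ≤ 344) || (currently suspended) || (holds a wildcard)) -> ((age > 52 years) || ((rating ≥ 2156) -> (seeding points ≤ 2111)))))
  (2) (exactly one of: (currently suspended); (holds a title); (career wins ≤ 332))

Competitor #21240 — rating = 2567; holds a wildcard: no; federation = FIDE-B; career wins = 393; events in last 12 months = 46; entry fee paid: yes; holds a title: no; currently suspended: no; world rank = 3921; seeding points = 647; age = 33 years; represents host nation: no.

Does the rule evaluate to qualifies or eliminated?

Atomic conditions:
  represents host nation: no → false
  world rank = 5717: 3921 == 5717 is false
  rating ≥ 898: 2567 ≥ 898 is true
  events in last 12 months ≥ 31: 46 ≥ 31 is true
  federation ∈ {FIDE-A, FIDE-B, REG}: FIDE-B is in the set → true
  seeding points > 1529: 647 > 1529 is false
  entry fee paid: yes → true
  holds a title: no → false
  career wins ≤ 344: 393 ≤ 344 is false
  currently suspended: no → false
  holds a wildcard: no → false
  age > 52 years: 33 > 52 is false
  rating ≥ 2156: 2567 ≥ 2156 is true
  seeding points ≤ 2111: 647 ≤ 2111 is true
  career wins ≤ 332: 393 ≤ 332 is false
Combine:
[1.1.1.1.1.1.1] false AND false = false
[1.1.1.1.1.1] NOT false = true
[1.1.1.1.1] NOT true = false
[1.1.1.1] NOT false = true
[1.1.1] NOT true = false
[1.1] NOT false = true
[1.2.1] true AND true = true
[1.2.2] exactly-one(true, false) = true
[1.2.3] true OR false = true
[1.2] true AND true AND true = true
[1.3.1] false OR false OR false = false
[1.3.2.2] true → true = true
[1.3.2] false OR true = true
[1.3] false → true (antecedent false ⇒ implication holds) = true
[1] true AND true AND true = true
[2] exactly-one(false, false, false) = false
[root] true AND false = false
Overall: false → eliminated

Eliminated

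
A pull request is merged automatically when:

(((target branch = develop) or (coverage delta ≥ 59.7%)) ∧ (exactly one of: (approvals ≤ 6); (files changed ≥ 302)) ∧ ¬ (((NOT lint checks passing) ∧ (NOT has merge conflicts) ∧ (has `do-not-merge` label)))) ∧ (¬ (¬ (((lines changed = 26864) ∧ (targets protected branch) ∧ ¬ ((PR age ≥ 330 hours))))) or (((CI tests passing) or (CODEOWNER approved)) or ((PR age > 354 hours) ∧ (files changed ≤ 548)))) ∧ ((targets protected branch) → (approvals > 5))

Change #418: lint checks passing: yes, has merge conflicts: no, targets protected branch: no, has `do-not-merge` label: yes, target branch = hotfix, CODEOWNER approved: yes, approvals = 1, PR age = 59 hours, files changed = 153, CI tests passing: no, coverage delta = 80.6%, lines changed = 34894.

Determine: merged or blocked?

Atomic conditions:
  target branch = develop: hotfix == develop is false
  coverage delta ≥ 59.7%: 80.6 ≥ 59.7 is true
  approvals ≤ 6: 1 ≤ 6 is true
  files changed ≥ 302: 153 ≥ 302 is false
  NOT lint checks passing: yes → false
  NOT has merge conflicts: no → true
  has `do-not-merge` label: yes → true
  lines changed = 26864: 34894 == 26864 is false
  targets protected branch: no → false
  PR age ≥ 330 hours: 59 ≥ 330 is false
  CI tests passing: no → false
  CODEOWNER approved: yes → true
  PR age > 354 hours: 59 > 354 is false
  files changed ≤ 548: 153 ≤ 548 is true
  approvals > 5: 1 > 5 is false
Combine:
[1.1] false OR true = true
[1.2] exactly-one(true, false) = true
[1.3.1] false AND true AND true = false
[1.3] NOT false = true
[1] true AND true AND true = true
[2.1.1.1.3] NOT false = true
[2.1.1.1] false AND false AND true = false
[2.1.1] NOT false = true
[2.1] NOT true = false
[2.2.1] false OR true = true
[2.2.2] false AND true = false
[2.2] true OR false = true
[2] false OR true = true
[3] false → false (antecedent false ⇒ implication holds) = true
[root] true AND true AND true = true
Overall: true → merged

Merged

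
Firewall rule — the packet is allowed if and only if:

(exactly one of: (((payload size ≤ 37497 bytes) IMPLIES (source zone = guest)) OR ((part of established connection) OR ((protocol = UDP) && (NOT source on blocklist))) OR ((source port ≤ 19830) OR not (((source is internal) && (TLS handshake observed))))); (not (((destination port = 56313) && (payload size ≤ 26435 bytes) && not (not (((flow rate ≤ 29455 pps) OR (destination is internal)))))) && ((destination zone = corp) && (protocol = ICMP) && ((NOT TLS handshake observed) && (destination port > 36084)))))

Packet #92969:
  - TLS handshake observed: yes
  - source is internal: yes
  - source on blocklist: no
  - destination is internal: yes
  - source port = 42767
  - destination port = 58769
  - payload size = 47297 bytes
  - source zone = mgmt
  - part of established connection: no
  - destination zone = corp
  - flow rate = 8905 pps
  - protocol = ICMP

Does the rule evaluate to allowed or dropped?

Allowed

Atomic conditions:
  payload size ≤ 37497 bytes: 47297 ≤ 37497 is false
  source zone = guest: mgmt == guest is false
  part of established connection: no → false
  protocol = UDP: ICMP == UDP is false
  NOT source on blocklist: no → true
  source port ≤ 19830: 42767 ≤ 19830 is false
  source is internal: yes → true
  TLS handshake observed: yes → true
  destination port = 56313: 58769 == 56313 is false
  payload size ≤ 26435 bytes: 47297 ≤ 26435 is false
  flow rate ≤ 29455 pps: 8905 ≤ 29455 is true
  destination is internal: yes → true
  destination zone = corp: corp == corp is true
  protocol = ICMP: ICMP == ICMP is true
  NOT TLS handshake observed: yes → false
  destination port > 36084: 58769 > 36084 is true
Combine:
[1.1] false → false (antecedent false ⇒ implication holds) = true
[1.2.2] false AND true = false
[1.2] false OR false = false
[1.3.2.1] true AND true = true
[1.3.2] NOT true = false
[1.3] false OR false = false
[1] true OR false OR false = true
[2.1.1.3.1.1] true OR true = true
[2.1.1.3.1] NOT true = false
[2.1.1.3] NOT false = true
[2.1.1] false AND false AND true = false
[2.1] NOT false = true
[2.2.3] false AND true = false
[2.2] true AND true AND false = false
[2] true AND false = false
[root] exactly-one(true, false) = true
Overall: true → allowed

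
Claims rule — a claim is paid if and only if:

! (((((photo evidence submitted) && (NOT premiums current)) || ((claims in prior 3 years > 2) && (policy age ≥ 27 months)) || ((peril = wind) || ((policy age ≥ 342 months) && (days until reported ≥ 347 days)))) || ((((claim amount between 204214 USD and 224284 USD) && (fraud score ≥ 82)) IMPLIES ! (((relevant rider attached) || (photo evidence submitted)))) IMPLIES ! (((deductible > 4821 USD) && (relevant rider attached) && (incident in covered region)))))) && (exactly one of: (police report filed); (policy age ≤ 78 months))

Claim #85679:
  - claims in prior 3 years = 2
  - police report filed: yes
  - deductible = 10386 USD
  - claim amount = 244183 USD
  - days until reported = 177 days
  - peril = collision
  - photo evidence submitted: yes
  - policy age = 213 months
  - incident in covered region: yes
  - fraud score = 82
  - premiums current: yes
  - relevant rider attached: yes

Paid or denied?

Atomic conditions:
  photo evidence submitted: yes → true
  NOT premiums current: yes → false
  claims in prior 3 years > 2: 2 > 2 is false
  policy age ≥ 27 months: 213 ≥ 27 is true
  peril = wind: collision == wind is false
  policy age ≥ 342 months: 213 ≥ 342 is false
  days until reported ≥ 347 days: 177 ≥ 347 is false
  claim amount between 204214 USD and 224284 USD: 244183 in [204214, 224284] is false
  fraud score ≥ 82: 82 ≥ 82 is true
  relevant rider attached: yes → true
  deductible > 4821 USD: 10386 > 4821 is true
  incident in covered region: yes → true
  police report filed: yes → true
  policy age ≤ 78 months: 213 ≤ 78 is false
Combine:
[1.1.1.1] true AND false = false
[1.1.1.2] false AND true = false
[1.1.1.3.2] false AND false = false
[1.1.1.3] false OR false = false
[1.1.1] false OR false OR false = false
[1.1.2.1.1] false AND true = false
[1.1.2.1.2.1] true OR true = true
[1.1.2.1.2] NOT true = false
[1.1.2.1] false → false (antecedent false ⇒ implication holds) = true
[1.1.2.2.1] true AND true AND true = true
[1.1.2.2] NOT true = false
[1.1.2] true → false = false
[1.1] false OR false = false
[1] NOT false = true
[2] exactly-one(true, false) = true
[root] true AND true = true
Overall: true → paid

Paid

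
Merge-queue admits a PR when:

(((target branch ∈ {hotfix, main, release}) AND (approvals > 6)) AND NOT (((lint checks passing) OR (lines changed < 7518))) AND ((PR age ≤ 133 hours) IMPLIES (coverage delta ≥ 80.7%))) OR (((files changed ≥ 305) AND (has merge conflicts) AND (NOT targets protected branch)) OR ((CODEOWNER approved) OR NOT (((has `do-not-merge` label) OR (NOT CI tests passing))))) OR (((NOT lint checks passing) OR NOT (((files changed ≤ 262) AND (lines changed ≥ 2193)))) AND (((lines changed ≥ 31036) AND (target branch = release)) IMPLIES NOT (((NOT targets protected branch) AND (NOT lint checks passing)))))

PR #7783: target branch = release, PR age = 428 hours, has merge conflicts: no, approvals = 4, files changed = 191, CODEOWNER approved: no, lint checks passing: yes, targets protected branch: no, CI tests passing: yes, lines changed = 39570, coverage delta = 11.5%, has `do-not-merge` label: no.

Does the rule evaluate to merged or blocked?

Atomic conditions:
  target branch ∈ {hotfix, main, release}: release is in the set → true
  approvals > 6: 4 > 6 is false
  lint checks passing: yes → true
  lines changed < 7518: 39570 < 7518 is false
  PR age ≤ 133 hours: 428 ≤ 133 is false
  coverage delta ≥ 80.7%: 11.5 ≥ 80.7 is false
  files changed ≥ 305: 191 ≥ 305 is false
  has merge conflicts: no → false
  NOT targets protected branch: no → true
  CODEOWNER approved: no → false
  has `do-not-merge` label: no → false
  NOT CI tests passing: yes → false
  NOT lint checks passing: yes → false
  files changed ≤ 262: 191 ≤ 262 is true
  lines changed ≥ 2193: 39570 ≥ 2193 is true
  lines changed ≥ 31036: 39570 ≥ 31036 is true
  target branch = release: release == release is true
Combine:
[1.1] true AND false = false
[1.2.1] true OR false = true
[1.2] NOT true = false
[1.3] false → false (antecedent false ⇒ implication holds) = true
[1] false AND false AND true = false
[2.1] false AND false AND true = false
[2.2.2.1] false OR false = false
[2.2.2] NOT false = true
[2.2] false OR true = true
[2] false OR true = true
[3.1.2.1] true AND true = true
[3.1.2] NOT true = false
[3.1] false OR false = false
[3.2.1] true AND true = true
[3.2.2.1] true AND false = false
[3.2.2] NOT false = true
[3.2] true → true = true
[3] false AND true = false
[root] false OR true OR false = true
Overall: true → merged

Merged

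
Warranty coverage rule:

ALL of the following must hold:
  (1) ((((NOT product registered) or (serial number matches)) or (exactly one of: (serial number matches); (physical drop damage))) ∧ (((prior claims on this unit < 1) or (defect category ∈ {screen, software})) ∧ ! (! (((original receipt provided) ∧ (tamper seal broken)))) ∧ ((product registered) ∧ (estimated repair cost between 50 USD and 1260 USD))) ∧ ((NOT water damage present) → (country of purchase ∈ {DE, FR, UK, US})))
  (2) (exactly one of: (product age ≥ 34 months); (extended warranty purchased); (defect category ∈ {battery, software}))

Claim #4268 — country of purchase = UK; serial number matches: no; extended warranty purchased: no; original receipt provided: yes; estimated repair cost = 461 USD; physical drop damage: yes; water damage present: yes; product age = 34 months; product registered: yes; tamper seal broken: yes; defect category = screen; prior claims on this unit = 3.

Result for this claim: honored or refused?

Atomic conditions:
  NOT product registered: yes → false
  serial number matches: no → false
  physical drop damage: yes → true
  prior claims on this unit < 1: 3 < 1 is false
  defect category ∈ {screen, software}: screen is in the set → true
  original receipt provided: yes → true
  tamper seal broken: yes → true
  product registered: yes → true
  estimated repair cost between 50 USD and 1260 USD: 461 in [50, 1260] is true
  NOT water damage present: yes → false
  country of purchase ∈ {DE, FR, UK, US}: UK is in the set → true
  product age ≥ 34 months: 34 ≥ 34 is true
  extended warranty purchased: no → false
  defect category ∈ {battery, software}: screen is not in the set → false
Combine:
[1.1.1] false OR false = false
[1.1.2] exactly-one(false, true) = true
[1.1] false OR true = true
[1.2.1] false OR true = true
[1.2.2.1.1] true AND true = true
[1.2.2.1] NOT true = false
[1.2.2] NOT false = true
[1.2.3] true AND true = true
[1.2] true AND true AND true = true
[1.3] false → true (antecedent false ⇒ implication holds) = true
[1] true AND true AND true = true
[2] exactly-one(true, false, false) = true
[root] true AND true = true
Overall: true → honored

Honored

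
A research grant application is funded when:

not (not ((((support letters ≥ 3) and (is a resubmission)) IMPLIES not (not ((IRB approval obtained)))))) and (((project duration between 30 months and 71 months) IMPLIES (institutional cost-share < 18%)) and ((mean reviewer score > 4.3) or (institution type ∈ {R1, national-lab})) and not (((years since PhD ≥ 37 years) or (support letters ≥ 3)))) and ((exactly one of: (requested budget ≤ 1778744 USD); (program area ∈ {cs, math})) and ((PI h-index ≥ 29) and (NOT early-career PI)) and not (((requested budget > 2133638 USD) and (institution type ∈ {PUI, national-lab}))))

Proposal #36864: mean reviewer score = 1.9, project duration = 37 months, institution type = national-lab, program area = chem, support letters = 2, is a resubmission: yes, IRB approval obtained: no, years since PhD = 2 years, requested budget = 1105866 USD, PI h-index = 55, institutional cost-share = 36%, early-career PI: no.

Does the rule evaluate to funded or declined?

Atomic conditions:
  support letters ≥ 3: 2 ≥ 3 is false
  is a resubmission: yes → true
  IRB approval obtained: no → false
  project duration between 30 months and 71 months: 37 in [30, 71] is true
  institutional cost-share < 18%: 36 < 18 is false
  mean reviewer score > 4.3: 1.9 > 4.3 is false
  institution type ∈ {R1, national-lab}: national-lab is in the set → true
  years since PhD ≥ 37 years: 2 ≥ 37 is false
  requested budget ≤ 1778744 USD: 1105866 ≤ 1778744 is true
  program area ∈ {cs, math}: chem is not in the set → false
  PI h-index ≥ 29: 55 ≥ 29 is true
  NOT early-career PI: no → true
  requested budget > 2133638 USD: 1105866 > 2133638 is false
  institution type ∈ {PUI, national-lab}: national-lab is in the set → true
Combine:
[1.1.1.1] false AND true = false
[1.1.1.2.1] NOT false = true
[1.1.1.2] NOT true = false
[1.1.1] false → false (antecedent false ⇒ implication holds) = true
[1.1] NOT true = false
[1] NOT false = true
[2.1] true → false = false
[2.2] false OR true = true
[2.3.1] false OR false = false
[2.3] NOT false = true
[2] false AND true AND true = false
[3.1] exactly-one(true, false) = true
[3.2] true AND true = true
[3.3.1] false AND true = false
[3.3] NOT false = true
[3] true AND true AND true = true
[root] true AND false AND true = false
Overall: false → declined

Declined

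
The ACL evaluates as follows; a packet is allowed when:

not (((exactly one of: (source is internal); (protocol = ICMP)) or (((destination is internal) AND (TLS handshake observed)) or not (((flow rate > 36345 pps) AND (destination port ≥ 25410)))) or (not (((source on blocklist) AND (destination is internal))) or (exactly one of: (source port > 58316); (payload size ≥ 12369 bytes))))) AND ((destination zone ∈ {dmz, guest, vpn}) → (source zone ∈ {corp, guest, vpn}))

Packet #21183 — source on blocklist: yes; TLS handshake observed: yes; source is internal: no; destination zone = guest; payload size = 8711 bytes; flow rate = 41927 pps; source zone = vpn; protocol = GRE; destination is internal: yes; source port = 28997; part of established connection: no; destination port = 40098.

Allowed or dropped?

Atomic conditions:
  source is internal: no → false
  protocol = ICMP: GRE == ICMP is false
  destination is internal: yes → true
  TLS handshake observed: yes → true
  flow rate > 36345 pps: 41927 > 36345 is true
  destination port ≥ 25410: 40098 ≥ 25410 is true
  source on blocklist: yes → true
  source port > 58316: 28997 > 58316 is false
  payload size ≥ 12369 bytes: 8711 ≥ 12369 is false
  destination zone ∈ {dmz, guest, vpn}: guest is in the set → true
  source zone ∈ {corp, guest, vpn}: vpn is in the set → true
Combine:
[1.1.1] exactly-one(false, false) = false
[1.1.2.1] true AND true = true
[1.1.2.2.1] true AND true = true
[1.1.2.2] NOT true = false
[1.1.2] true OR false = true
[1.1.3.1.1] true AND true = true
[1.1.3.1] NOT true = false
[1.1.3.2] exactly-one(false, false) = false
[1.1.3] false OR false = false
[1.1] false OR true OR false = true
[1] NOT true = false
[2] true → true = true
[root] false AND true = false
Overall: false → dropped

Dropped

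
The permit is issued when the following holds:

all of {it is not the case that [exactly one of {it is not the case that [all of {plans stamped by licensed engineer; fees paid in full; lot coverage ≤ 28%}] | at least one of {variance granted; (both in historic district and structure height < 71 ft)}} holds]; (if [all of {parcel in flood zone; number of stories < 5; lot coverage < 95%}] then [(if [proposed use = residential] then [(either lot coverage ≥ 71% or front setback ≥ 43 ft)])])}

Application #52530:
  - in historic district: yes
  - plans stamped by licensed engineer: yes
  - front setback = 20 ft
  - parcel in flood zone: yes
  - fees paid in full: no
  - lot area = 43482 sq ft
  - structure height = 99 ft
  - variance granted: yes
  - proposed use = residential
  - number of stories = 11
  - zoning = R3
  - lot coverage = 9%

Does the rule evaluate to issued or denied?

Issued

Atomic conditions:
  plans stamped by licensed engineer: yes → true
  fees paid in full: no → false
  lot coverage ≤ 28%: 9 ≤ 28 is true
  variance granted: yes → true
  in historic district: yes → true
  structure height < 71 ft: 99 < 71 is false
  parcel in flood zone: yes → true
  number of stories < 5: 11 < 5 is false
  lot coverage < 95%: 9 < 95 is true
  proposed use = residential: residential == residential is true
  lot coverage ≥ 71%: 9 ≥ 71 is false
  front setback ≥ 43 ft: 20 ≥ 43 is false
Combine:
[1.1.1.1] true AND false AND true = false
[1.1.1] NOT false = true
[1.1.2.2] true AND false = false
[1.1.2] true OR false = true
[1.1] exactly-one(true, true) = false
[1] NOT false = true
[2.1] true AND false AND true = false
[2.2.2] false OR false = false
[2.2] true → false = false
[2] false → false (antecedent false ⇒ implication holds) = true
[root] true AND true = true
Overall: true → issued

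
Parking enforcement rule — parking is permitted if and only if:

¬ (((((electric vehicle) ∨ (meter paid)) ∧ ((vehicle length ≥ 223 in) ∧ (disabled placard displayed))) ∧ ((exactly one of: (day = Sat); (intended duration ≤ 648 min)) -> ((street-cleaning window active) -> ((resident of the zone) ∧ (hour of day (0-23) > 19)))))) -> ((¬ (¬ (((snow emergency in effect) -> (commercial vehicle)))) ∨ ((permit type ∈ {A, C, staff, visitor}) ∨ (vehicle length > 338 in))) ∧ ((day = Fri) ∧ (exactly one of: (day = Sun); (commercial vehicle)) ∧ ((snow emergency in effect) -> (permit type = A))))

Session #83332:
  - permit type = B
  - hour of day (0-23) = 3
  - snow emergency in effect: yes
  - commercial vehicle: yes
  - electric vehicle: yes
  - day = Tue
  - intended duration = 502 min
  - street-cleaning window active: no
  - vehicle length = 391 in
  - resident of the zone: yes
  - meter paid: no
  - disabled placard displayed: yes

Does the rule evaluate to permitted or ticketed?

Permitted

Atomic conditions:
  electric vehicle: yes → true
  meter paid: no → false
  vehicle length ≥ 223 in: 391 ≥ 223 is true
  disabled placard displayed: yes → true
  day = Sat: Tue == Sat is false
  intended duration ≤ 648 min: 502 ≤ 648 is true
  street-cleaning window active: no → false
  resident of the zone: yes → true
  hour of day (0-23) > 19: 3 > 19 is false
  snow emergency in effect: yes → true
  commercial vehicle: yes → true
  permit type ∈ {A, C, staff, visitor}: B is not in the set → false
  vehicle length > 338 in: 391 > 338 is true
  day = Fri: Tue == Fri is false
  day = Sun: Tue == Sun is false
  permit type = A: B == A is false
Combine:
[1.1.1.1] true OR false = true
[1.1.1.2] true AND true = true
[1.1.1] true AND true = true
[1.1.2.1] exactly-one(false, true) = true
[1.1.2.2.2] true AND false = false
[1.1.2.2] false → false (antecedent false ⇒ implication holds) = true
[1.1.2] true → true = true
[1.1] true AND true = true
[1] NOT true = false
[2.1.1.1.1] true → true = true
[2.1.1.1] NOT true = false
[2.1.1] NOT false = true
[2.1.2] false OR true = true
[2.1] true OR true = true
[2.2.2] exactly-one(false, true) = true
[2.2.3] true → false = false
[2.2] false AND true AND false = false
[2] true AND false = false
[root] false → false (antecedent false ⇒ implication holds) = true
Overall: true → permitted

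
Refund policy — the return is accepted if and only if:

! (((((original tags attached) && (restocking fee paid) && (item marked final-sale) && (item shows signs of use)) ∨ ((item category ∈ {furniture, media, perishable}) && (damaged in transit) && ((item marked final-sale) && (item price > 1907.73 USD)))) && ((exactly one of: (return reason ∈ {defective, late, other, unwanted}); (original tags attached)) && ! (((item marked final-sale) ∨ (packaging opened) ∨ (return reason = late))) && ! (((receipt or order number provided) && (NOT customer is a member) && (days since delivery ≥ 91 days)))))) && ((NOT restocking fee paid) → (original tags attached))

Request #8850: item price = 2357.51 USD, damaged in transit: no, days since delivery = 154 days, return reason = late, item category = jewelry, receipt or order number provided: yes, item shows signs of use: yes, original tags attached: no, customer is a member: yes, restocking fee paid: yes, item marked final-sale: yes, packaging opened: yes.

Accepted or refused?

Atomic conditions:
  original tags attached: no → false
  restocking fee paid: yes → true
  item marked final-sale: yes → true
  item shows signs of use: yes → true
  item category ∈ {furniture, media, perishable}: jewelry is not in the set → false
  damaged in transit: no → false
  item price > 1907.73 USD: 2357.51 > 1907.73 is true
  return reason ∈ {defective, late, other, unwanted}: late is in the set → true
  packaging opened: yes → true
  return reason = late: late == late is true
  receipt or order number provided: yes → true
  NOT customer is a member: yes → false
  days since delivery ≥ 91 days: 154 ≥ 91 is true
  NOT restocking fee paid: yes → false
Combine:
[1.1.1.1] false AND true AND true AND true = false
[1.1.1.2.3] true AND true = true
[1.1.1.2] false AND false AND true = false
[1.1.1] false OR false = false
[1.1.2.1] exactly-one(true, false) = true
[1.1.2.2.1] true OR true OR true = true
[1.1.2.2] NOT true = false
[1.1.2.3.1] true AND false AND true = false
[1.1.2.3] NOT false = true
[1.1.2] true AND false AND true = false
[1.1] false AND false = false
[1] NOT false = true
[2] false → false (antecedent false ⇒ implication holds) = true
[root] true AND true = true
Overall: true → accepted

Accepted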